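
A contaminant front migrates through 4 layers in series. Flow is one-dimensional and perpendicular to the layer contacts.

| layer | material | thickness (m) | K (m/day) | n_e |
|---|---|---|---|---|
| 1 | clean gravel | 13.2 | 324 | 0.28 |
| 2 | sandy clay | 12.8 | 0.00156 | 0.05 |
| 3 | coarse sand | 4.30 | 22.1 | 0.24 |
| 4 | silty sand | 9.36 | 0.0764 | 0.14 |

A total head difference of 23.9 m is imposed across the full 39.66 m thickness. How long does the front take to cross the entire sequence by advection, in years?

With flow normal to the layers, continuity requires the same specific discharge q through every layer.
Σ(b_i/K_i) = 13.2/324 + 12.8/0.00156 + 4.30/22.1 + 9.36/0.0764 = 8328 d.
q = Δh / Σ(b_i/K_i) = 23.9 / 8328 = 0.002870 m/day.
In each layer the seepage velocity is v_i = q/n_i, so the layer transit time is t_i = b_i·n_i / q:
  layer 1 (clean gravel): t_1 = 13.2 × 0.28 / 0.002870 = 1288 d
  layer 2 (sandy clay): t_2 = 12.8 × 0.05 / 0.002870 = 223.0 d
  layer 3 (coarse sand): t_3 = 4.30 × 0.24 / 0.002870 = 359.6 d
  layer 4 (silty sand): t_4 = 9.36 × 0.14 / 0.002870 = 456.6 d
Total t = Σ t_i = 2327 days = 6.371 years.

6.37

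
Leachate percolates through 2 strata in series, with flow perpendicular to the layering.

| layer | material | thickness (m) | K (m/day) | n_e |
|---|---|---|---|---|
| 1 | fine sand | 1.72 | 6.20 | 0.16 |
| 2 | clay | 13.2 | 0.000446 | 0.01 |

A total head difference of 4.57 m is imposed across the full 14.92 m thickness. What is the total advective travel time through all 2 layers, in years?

With flow normal to the layers, continuity requires the same specific discharge q through every layer.
Σ(b_i/K_i) = 1.72/6.20 + 13.2/0.000446 = 29597 d.
q = Δh / Σ(b_i/K_i) = 4.57 / 29597 = 0.0001544 m/day.
In each layer the seepage velocity is v_i = q/n_i, so the layer transit time is t_i = b_i·n_i / q:
  layer 1 (fine sand): t_1 = 1.72 × 0.16 / 0.0001544 = 1782 d
  layer 2 (clay): t_2 = 13.2 × 0.01 / 0.0001544 = 854.9 d
Total t = Σ t_i = 2637 days = 7.220 years.

7.22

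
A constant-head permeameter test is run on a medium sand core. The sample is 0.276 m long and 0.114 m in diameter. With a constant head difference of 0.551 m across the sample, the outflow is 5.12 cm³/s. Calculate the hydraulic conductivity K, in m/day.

21.7

Cross-sectional area A = π·(d/2)² = π × (0.114/2)² = 0.01021 m².
Convert discharge: 5.12 cm³/s = 5.120e-06 m³/s.
Darcy's law rearranged: K = Q·L / (A·Δh) = 5.120e-06 × 0.276 / (0.01021 × 0.551) = 0.0002513 m/s = 21.71 m/day.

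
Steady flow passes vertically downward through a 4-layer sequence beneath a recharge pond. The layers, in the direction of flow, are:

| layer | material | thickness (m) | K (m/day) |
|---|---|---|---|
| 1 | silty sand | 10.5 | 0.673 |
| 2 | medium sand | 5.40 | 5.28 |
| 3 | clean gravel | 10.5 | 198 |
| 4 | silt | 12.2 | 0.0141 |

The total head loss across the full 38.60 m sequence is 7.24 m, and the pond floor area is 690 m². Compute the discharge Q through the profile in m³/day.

5.66

Flow is perpendicular to layering, so the layers act in series and the equivalent K is the thickness-weighted harmonic mean.
Total thickness L = 10.5 + 5.40 + 10.5 + 12.2 = 38.60 m.
Σ(b_i/K_i) = 10.5/0.673 + 5.40/5.28 + 10.5/198 + 12.2/0.0141 = 881.9 d.
K_eq = L / Σ(b_i/K_i) = 38.60 / 881.9 = 0.04377 m/day.
Q = K_eq · A · (Δh/L) = 0.04377 × 690 × (7.24/38.60) = 5.664 m³/day.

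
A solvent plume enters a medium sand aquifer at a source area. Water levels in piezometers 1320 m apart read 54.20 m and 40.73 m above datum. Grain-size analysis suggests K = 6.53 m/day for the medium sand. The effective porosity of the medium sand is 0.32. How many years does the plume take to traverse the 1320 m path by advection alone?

17.4

Hydraulic gradient i = (54.20 − 40.73) / 1320 = 13.47 / 1320 = 0.01020.
Darcy flux q = K · i = 6.530 × 0.01020 = 0.06664 m/day.
Seepage velocity v = q / n_e = 0.06664 / 0.32 = 0.2082 m/day.
Travel time t = L / v = 1320 / 0.2082 = 6339 days = 17.36 years.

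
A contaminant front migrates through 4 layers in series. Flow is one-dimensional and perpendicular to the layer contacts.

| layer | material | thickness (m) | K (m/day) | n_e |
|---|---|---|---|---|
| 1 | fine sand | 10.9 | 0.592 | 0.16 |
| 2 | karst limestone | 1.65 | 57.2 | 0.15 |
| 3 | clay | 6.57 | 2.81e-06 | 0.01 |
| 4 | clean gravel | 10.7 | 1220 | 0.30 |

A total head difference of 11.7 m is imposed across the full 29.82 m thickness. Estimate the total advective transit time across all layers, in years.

With flow normal to the layers, continuity requires the same specific discharge q through every layer.
Σ(b_i/K_i) = 10.9/0.592 + 1.65/57.2 + 6.57/2.81e-06 + 10.7/1220 = 2.338e+06 d.
q = Δh / Σ(b_i/K_i) = 11.7 / 2.338e+06 = 5.004e-06 m/day.
In each layer the seepage velocity is v_i = q/n_i, so the layer transit time is t_i = b_i·n_i / q:
  layer 1 (fine sand): t_1 = 10.9 × 0.16 / 5.004e-06 = 3.485e+05 d
  layer 2 (karst limestone): t_2 = 1.65 × 0.15 / 5.004e-06 = 49460 d
  layer 3 (clay): t_3 = 6.57 × 0.01 / 5.004e-06 = 13129 d
  layer 4 (clean gravel): t_4 = 10.7 × 0.30 / 5.004e-06 = 6.415e+05 d
Total t = Σ t_i = 1.053e+06 days = 2882 years.

2880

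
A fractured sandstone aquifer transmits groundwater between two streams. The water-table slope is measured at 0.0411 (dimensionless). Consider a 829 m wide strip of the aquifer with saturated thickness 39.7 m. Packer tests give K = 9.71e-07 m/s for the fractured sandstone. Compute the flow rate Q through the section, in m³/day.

Convert K: 9.71e-07 m/s × 86400 = 0.08389 m/day.
Cross-sectional area A = 829 × 39.7 = 32911 m².
Hydraulic gradient i = 0.0411.
Darcy's law: Q = K · A · i = 0.08389 × 32911 × 0.04110 = 113.5 m³/day.

113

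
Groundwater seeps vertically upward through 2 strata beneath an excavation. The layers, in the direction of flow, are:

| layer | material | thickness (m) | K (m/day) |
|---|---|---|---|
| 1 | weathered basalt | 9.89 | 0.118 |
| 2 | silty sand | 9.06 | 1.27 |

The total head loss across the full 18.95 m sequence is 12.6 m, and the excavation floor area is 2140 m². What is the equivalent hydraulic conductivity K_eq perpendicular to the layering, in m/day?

Flow is perpendicular to layering, so the layers act in series and the equivalent K is the thickness-weighted harmonic mean.
Total thickness L = 9.89 + 9.06 = 18.95 m.
Σ(b_i/K_i) = 9.89/0.118 + 9.06/1.27 = 90.95 d.
K_eq = L / Σ(b_i/K_i) = 18.95 / 90.95 = 0.2084 m/day.

0.208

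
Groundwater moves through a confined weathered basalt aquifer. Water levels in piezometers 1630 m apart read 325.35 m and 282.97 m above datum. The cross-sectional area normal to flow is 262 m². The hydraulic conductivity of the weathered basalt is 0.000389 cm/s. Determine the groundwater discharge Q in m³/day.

Convert K: 0.000389 cm/s × 864 = 0.3361 m/day.
Hydraulic gradient i = (325.35 − 282.97) / 1630 = 42.38 / 1630 = 0.02600.
Darcy's law: Q = K · A · i = 0.3361 × 262.0 × 0.02600 = 2.289 m³/day.

2.29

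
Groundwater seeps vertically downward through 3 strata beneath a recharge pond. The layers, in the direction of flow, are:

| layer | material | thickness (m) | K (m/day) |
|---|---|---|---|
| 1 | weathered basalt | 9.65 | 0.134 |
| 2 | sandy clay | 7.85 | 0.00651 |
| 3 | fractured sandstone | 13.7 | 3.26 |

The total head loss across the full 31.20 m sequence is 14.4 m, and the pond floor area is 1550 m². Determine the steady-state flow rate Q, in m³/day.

17.4

Flow is perpendicular to layering, so the layers act in series and the equivalent K is the thickness-weighted harmonic mean.
Total thickness L = 9.65 + 7.85 + 13.7 = 31.20 m.
Σ(b_i/K_i) = 9.65/0.134 + 7.85/0.00651 + 13.7/3.26 = 1282 d.
K_eq = L / Σ(b_i/K_i) = 31.20 / 1282 = 0.02434 m/day.
Q = K_eq · A · (Δh/L) = 0.02434 × 1550 × (14.4/31.20) = 17.41 m³/day.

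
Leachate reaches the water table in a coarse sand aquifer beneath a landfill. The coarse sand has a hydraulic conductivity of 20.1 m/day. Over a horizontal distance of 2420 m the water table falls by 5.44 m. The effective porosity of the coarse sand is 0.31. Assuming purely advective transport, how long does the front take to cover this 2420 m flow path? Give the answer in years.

Hydraulic gradient i = Δh / L = 5.44 / 2420 = 0.002248.
Darcy flux q = K · i = 20.10 × 0.002248 = 0.04518 m/day.
Seepage velocity v = q / n_e = 0.04518 / 0.31 = 0.1458 m/day.
Travel time t = L / v = 2420 / 0.1458 = 16603 days = 45.46 years.

45.5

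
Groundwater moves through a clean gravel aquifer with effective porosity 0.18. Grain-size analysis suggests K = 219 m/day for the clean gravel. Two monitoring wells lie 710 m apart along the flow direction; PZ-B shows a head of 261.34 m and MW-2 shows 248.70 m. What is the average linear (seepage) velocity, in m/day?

21.7

Hydraulic gradient i = (261.34 − 248.70) / 710 = 12.64 / 710 = 0.01780.
Darcy flux q = K · i = 219.0 × 0.01780 = 3.899 m/day.
Seepage velocity v = q / n_e = 3.899 / 0.18 = 21.66 m/day.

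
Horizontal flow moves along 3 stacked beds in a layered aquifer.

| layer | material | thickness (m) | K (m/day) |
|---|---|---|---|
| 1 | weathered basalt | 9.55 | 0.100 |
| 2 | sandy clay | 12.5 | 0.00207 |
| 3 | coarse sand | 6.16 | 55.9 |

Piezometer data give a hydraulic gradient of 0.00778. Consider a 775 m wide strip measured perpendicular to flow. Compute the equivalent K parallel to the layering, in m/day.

12.2

Flow is parallel to layering, so each bed carries its own Darcy discharge and the transmissivities add.
Σ(K_i·b_i) = 0.100×9.55 + 0.00207×12.5 + 55.9×6.16 = 345.3 m²/day.
Total thickness b = 28.21 m, so K_eq = Σ(K_i·b_i)/b = 12.24 m/day.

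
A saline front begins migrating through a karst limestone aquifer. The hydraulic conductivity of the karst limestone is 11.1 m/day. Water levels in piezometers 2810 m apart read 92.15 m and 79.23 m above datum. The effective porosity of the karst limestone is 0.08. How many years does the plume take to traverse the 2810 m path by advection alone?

Hydraulic gradient i = (92.15 − 79.23) / 2810 = 12.92 / 2810 = 0.004598.
Darcy flux q = K · i = 11.10 × 0.004598 = 0.05104 m/day.
Seepage velocity v = q / n_e = 0.05104 / 0.08 = 0.6380 m/day.
Travel time t = L / v = 2810 / 0.6380 = 4405 days = 12.06 years.

12.1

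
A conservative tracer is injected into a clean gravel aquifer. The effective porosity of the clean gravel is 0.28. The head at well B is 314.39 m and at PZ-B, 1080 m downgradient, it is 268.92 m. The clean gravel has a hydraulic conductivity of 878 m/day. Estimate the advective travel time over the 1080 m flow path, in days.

8.18

Hydraulic gradient i = (314.39 − 268.92) / 1080 = 45.47 / 1080 = 0.04210.
Darcy flux q = K · i = 878.0 × 0.04210 = 36.97 m/day.
Seepage velocity v = q / n_e = 36.97 / 0.28 = 132.0 m/day.
Travel time t = L / v = 1080 / 132.0 = 8.181 days.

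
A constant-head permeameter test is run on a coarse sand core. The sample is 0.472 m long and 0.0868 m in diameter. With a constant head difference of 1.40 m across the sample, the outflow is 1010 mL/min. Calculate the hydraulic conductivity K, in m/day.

Cross-sectional area A = π·(d/2)² = π × (0.0868/2)² = 0.005917 m².
Convert discharge: 1010 mL/min = 1.683e-05 m³/s.
Darcy's law rearranged: K = Q·L / (A·Δh) = 1.683e-05 × 0.472 / (0.005917 × 1.40) = 0.0009591 m/s = 82.86 m/day.

82.9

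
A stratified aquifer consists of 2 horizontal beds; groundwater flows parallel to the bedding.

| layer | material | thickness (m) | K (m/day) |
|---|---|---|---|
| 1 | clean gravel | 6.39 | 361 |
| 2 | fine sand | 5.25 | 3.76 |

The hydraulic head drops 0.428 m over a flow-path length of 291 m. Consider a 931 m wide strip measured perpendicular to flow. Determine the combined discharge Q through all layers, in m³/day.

Flow is parallel to layering, so each bed carries its own Darcy discharge and the transmissivities add.
Σ(K_i·b_i) = 361×6.39 + 3.76×5.25 = 2327 m²/day.
Hydraulic gradient i = Δh / L = 0.428 / 291 = 0.001471.
Q = Σ(K_i·b_i) · W · i = 2327 × 931 × 0.001471 = 3186 m³/day.

3190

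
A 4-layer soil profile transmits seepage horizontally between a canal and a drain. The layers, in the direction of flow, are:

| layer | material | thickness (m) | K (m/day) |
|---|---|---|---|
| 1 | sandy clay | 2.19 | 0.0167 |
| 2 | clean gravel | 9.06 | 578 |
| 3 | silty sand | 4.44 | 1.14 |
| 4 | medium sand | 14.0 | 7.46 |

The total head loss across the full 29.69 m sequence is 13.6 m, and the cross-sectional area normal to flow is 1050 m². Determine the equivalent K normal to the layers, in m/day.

0.217

Flow is perpendicular to layering, so the layers act in series and the equivalent K is the thickness-weighted harmonic mean.
Total thickness L = 2.19 + 9.06 + 4.44 + 14.0 = 29.69 m.
Σ(b_i/K_i) = 2.19/0.0167 + 9.06/578 + 4.44/1.14 + 14.0/7.46 = 136.9 d.
K_eq = L / Σ(b_i/K_i) = 29.69 / 136.9 = 0.2168 m/day.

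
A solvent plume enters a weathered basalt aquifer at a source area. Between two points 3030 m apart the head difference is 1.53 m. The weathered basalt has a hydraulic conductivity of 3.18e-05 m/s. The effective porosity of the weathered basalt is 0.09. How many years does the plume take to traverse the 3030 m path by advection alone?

538

Convert K: 3.18e-05 m/s × 86400 = 2.748 m/day.
Hydraulic gradient i = Δh / L = 1.53 / 3030 = 0.0005050.
Darcy flux q = K · i = 2.748 × 0.0005050 = 0.001387 m/day.
Seepage velocity v = q / n_e = 0.001387 / 0.09 = 0.01542 m/day.
Travel time t = L / v = 3030 / 0.01542 = 1.966e+05 days = 538.2 years.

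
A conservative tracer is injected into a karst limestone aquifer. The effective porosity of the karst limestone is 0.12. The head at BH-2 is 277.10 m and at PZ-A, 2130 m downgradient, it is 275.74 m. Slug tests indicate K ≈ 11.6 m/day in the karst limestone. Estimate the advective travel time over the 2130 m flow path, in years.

94.5

Hydraulic gradient i = (277.10 − 275.74) / 2130 = 1.36 / 2130 = 0.0006385.
Darcy flux q = K · i = 11.60 × 0.0006385 = 0.007407 m/day.
Seepage velocity v = q / n_e = 0.007407 / 0.12 = 0.06172 m/day.
Travel time t = L / v = 2130 / 0.06172 = 34510 days = 94.48 years.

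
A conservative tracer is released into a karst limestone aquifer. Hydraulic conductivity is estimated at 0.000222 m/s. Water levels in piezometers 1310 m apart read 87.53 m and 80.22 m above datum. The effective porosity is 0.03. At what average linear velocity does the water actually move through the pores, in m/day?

3.57

Convert K: 0.000222 m/s × 86400 = 19.18 m/day.
Hydraulic gradient i = (87.53 − 80.22) / 1310 = 7.31 / 1310 = 0.005580.
Darcy flux q = K · i = 19.18 × 0.005580 = 0.1070 m/day.
Seepage velocity v = q / n_e = 0.1070 / 0.03 = 3.568 m/day.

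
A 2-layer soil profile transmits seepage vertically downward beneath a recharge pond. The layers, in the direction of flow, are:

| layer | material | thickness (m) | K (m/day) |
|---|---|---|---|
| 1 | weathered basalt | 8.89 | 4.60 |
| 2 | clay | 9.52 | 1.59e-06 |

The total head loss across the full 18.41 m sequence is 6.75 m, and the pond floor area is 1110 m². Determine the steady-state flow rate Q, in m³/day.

Flow is perpendicular to layering, so the layers act in series and the equivalent K is the thickness-weighted harmonic mean.
Total thickness L = 8.89 + 9.52 = 18.41 m.
Σ(b_i/K_i) = 8.89/4.60 + 9.52/1.59e-06 = 5.987e+06 d.
K_eq = L / Σ(b_i/K_i) = 18.41 / 5.987e+06 = 3.075e-06 m/day.
Q = K_eq · A · (Δh/L) = 3.075e-06 × 1110 × (6.75/18.41) = 0.001251 m³/day.

0.00125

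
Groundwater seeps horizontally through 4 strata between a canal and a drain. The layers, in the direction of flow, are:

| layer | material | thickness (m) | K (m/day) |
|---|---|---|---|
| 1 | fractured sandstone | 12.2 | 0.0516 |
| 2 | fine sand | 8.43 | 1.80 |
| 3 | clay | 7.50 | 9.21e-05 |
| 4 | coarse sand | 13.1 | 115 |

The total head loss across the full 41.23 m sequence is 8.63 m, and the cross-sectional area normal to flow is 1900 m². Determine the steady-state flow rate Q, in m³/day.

0.201

Flow is perpendicular to layering, so the layers act in series and the equivalent K is the thickness-weighted harmonic mean.
Total thickness L = 12.2 + 8.43 + 7.50 + 13.1 = 41.23 m.
Σ(b_i/K_i) = 12.2/0.0516 + 8.43/1.80 + 7.50/9.21e-05 + 13.1/115 = 81674 d.
K_eq = L / Σ(b_i/K_i) = 41.23 / 81674 = 0.0005048 m/day.
Q = K_eq · A · (Δh/L) = 0.0005048 × 1900 × (8.63/41.23) = 0.2008 m³/day.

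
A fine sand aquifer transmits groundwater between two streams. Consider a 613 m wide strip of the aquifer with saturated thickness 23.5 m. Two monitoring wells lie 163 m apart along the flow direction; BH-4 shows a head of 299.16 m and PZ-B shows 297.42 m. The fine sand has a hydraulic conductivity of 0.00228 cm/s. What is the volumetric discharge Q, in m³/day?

303

Convert K: 0.00228 cm/s × 864 = 1.970 m/day.
Cross-sectional area A = 613 × 23.5 = 14406 m².
Hydraulic gradient i = (299.16 − 297.42) / 163 = 1.74 / 163 = 0.01067.
Darcy's law: Q = K · A · i = 1.970 × 14406 × 0.01067 = 302.9 m³/day.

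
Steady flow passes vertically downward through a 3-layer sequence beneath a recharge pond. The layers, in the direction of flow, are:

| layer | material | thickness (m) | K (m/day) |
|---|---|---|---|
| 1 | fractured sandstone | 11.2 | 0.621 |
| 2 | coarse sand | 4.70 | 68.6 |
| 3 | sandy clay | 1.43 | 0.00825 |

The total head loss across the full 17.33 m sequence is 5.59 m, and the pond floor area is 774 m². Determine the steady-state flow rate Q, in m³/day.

Flow is perpendicular to layering, so the layers act in series and the equivalent K is the thickness-weighted harmonic mean.
Total thickness L = 11.2 + 4.70 + 1.43 = 17.33 m.
Σ(b_i/K_i) = 11.2/0.621 + 4.70/68.6 + 1.43/0.00825 = 191.4 d.
K_eq = L / Σ(b_i/K_i) = 17.33 / 191.4 = 0.09053 m/day.
Q = K_eq · A · (Δh/L) = 0.09053 × 774 × (5.59/17.33) = 22.60 m³/day.

22.6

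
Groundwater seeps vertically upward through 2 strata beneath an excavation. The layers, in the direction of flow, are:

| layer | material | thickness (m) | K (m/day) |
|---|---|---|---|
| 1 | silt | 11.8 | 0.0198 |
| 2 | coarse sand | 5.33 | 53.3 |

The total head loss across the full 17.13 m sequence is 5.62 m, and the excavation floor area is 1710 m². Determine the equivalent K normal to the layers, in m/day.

0.0287

Flow is perpendicular to layering, so the layers act in series and the equivalent K is the thickness-weighted harmonic mean.
Total thickness L = 11.8 + 5.33 = 17.13 m.
Σ(b_i/K_i) = 11.8/0.0198 + 5.33/53.3 = 596.1 d.
K_eq = L / Σ(b_i/K_i) = 17.13 / 596.1 = 0.02874 m/day.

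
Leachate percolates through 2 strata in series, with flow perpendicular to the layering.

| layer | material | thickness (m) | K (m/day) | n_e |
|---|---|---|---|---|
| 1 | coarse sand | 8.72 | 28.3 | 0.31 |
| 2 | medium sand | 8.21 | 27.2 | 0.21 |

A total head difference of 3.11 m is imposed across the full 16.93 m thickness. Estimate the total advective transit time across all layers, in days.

With flow normal to the layers, continuity requires the same specific discharge q through every layer.
Σ(b_i/K_i) = 8.72/28.3 + 8.21/27.2 = 0.6100 d.
q = Δh / Σ(b_i/K_i) = 3.11 / 0.6100 = 5.099 m/day.
In each layer the seepage velocity is v_i = q/n_i, so the layer transit time is t_i = b_i·n_i / q:
  layer 1 (coarse sand): t_1 = 8.72 × 0.31 / 5.099 = 0.5302 d
  layer 2 (medium sand): t_2 = 8.21 × 0.21 / 5.099 = 0.3381 d
Total t = Σ t_i = 0.8683 days.

0.868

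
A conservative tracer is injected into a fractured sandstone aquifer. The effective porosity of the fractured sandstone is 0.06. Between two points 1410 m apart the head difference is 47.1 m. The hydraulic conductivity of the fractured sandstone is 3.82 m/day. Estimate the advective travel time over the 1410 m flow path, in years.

1.82

Hydraulic gradient i = Δh / L = 47.1 / 1410 = 0.03340.
Darcy flux q = K · i = 3.820 × 0.03340 = 0.1276 m/day.
Seepage velocity v = q / n_e = 0.1276 / 0.06 = 2.127 m/day.
Travel time t = L / v = 1410 / 2.127 = 663.0 days = 1.815 years.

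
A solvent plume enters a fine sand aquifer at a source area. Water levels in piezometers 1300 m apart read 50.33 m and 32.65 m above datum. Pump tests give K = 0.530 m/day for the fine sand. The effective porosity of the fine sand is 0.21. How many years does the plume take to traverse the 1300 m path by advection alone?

Hydraulic gradient i = (50.33 − 32.65) / 1300 = 17.68 / 1300 = 0.01360.
Darcy flux q = K · i = 0.5300 × 0.01360 = 0.007208 m/day.
Seepage velocity v = q / n_e = 0.007208 / 0.21 = 0.03432 m/day.
Travel time t = L / v = 1300 / 0.03432 = 37875 days = 103.7 years.

104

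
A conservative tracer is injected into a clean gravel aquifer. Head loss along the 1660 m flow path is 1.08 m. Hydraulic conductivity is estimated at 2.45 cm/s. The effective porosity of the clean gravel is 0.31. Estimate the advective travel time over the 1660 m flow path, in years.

Convert K: 2.45 cm/s × 864 = 2117 m/day.
Hydraulic gradient i = Δh / L = 1.08 / 1660 = 0.0006506.
Darcy flux q = K · i = 2117 × 0.0006506 = 1.377 m/day.
Seepage velocity v = q / n_e = 1.377 / 0.31 = 4.443 m/day.
Travel time t = L / v = 1660 / 4.443 = 373.7 days = 1.023 years.

1.02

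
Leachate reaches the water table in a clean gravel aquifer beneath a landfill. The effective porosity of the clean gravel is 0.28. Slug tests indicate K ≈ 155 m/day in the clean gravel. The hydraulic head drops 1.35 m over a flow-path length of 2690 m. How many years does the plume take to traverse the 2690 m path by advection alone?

Hydraulic gradient i = Δh / L = 1.35 / 2690 = 0.0005019.
Darcy flux q = K · i = 155.0 × 0.0005019 = 0.07779 m/day.
Seepage velocity v = q / n_e = 0.07779 / 0.28 = 0.2778 m/day.
Travel time t = L / v = 2690 / 0.2778 = 9683 days = 26.51 years.

26.5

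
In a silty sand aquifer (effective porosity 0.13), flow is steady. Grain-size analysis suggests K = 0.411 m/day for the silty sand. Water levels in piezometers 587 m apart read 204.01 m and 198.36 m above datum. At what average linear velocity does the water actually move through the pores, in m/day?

Hydraulic gradient i = (204.01 − 198.36) / 587 = 5.65 / 587 = 0.009625.
Darcy flux q = K · i = 0.4110 × 0.009625 = 0.003956 m/day.
Seepage velocity v = q / n_e = 0.003956 / 0.13 = 0.03043 m/day.

0.0304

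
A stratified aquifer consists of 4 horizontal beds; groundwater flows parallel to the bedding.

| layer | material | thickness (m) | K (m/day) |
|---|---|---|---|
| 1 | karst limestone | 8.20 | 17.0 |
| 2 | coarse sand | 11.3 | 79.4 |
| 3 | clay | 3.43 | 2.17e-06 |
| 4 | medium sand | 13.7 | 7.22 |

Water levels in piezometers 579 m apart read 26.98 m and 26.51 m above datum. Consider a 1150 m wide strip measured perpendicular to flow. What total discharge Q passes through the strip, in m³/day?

Flow is parallel to layering, so each bed carries its own Darcy discharge and the transmissivities add.
Σ(K_i·b_i) = 17.0×8.20 + 79.4×11.3 + 2.17e-06×3.43 + 7.22×13.7 = 1136 m²/day.
Hydraulic gradient i = (26.98 − 26.51) / 579 = 0.47 / 579 = 0.0008117.
Q = Σ(K_i·b_i) · W · i = 1136 × 1150 × 0.0008117 = 1060 m³/day.

1060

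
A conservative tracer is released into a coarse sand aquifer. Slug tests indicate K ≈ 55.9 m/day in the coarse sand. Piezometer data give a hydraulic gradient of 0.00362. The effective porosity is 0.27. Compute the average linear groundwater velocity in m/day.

Hydraulic gradient i = 0.00362.
Darcy flux q = K · i = 55.90 × 0.003620 = 0.2024 m/day.
Seepage velocity v = q / n_e = 0.2024 / 0.27 = 0.7495 m/day.

0.749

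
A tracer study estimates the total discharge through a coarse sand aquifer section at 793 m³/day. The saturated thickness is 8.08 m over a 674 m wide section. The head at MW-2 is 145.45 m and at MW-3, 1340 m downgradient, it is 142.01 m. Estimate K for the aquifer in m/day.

Cross-sectional area A = 674 × 8.08 = 5446 m².
Hydraulic gradient i = (145.45 − 142.01) / 1340 = 3.44 / 1340 = 0.002567.
From Q = K·A·i, K = Q / (A·i) = 793 / (5446 × 0.002567) = 56.72 m/day.

56.7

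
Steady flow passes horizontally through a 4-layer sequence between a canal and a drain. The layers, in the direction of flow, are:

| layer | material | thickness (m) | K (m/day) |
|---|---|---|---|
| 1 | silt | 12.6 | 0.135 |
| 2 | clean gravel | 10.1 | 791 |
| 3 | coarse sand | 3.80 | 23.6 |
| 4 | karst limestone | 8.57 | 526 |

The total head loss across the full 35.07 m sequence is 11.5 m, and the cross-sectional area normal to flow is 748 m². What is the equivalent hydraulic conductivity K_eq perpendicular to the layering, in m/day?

0.375

Flow is perpendicular to layering, so the layers act in series and the equivalent K is the thickness-weighted harmonic mean.
Total thickness L = 12.6 + 10.1 + 3.80 + 8.57 = 35.07 m.
Σ(b_i/K_i) = 12.6/0.135 + 10.1/791 + 3.80/23.6 + 8.57/526 = 93.52 d.
K_eq = L / Σ(b_i/K_i) = 35.07 / 93.52 = 0.3750 m/day.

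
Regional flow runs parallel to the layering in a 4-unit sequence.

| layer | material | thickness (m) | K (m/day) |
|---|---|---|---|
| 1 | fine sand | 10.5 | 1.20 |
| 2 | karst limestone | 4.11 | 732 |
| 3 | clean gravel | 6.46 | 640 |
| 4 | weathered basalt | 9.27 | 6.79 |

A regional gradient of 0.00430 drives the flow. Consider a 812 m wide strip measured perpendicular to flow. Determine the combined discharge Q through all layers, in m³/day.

Flow is parallel to layering, so each bed carries its own Darcy discharge and the transmissivities add.
Σ(K_i·b_i) = 1.20×10.5 + 732×4.11 + 640×6.46 + 6.79×9.27 = 7218 m²/day.
Hydraulic gradient i = 0.00430.
Q = Σ(K_i·b_i) · W · i = 7218 × 812 × 0.004300 = 25204 m³/day.

25200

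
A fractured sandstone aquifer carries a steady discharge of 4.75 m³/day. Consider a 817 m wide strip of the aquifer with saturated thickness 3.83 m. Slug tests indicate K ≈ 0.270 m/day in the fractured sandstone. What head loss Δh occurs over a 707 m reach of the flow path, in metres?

Cross-sectional area A = 817 × 3.83 = 3129 m².
From Q = K·A·i, i = Q / (K·A) = 4.75 / (0.2700 × 3129) = 0.005622.
Head loss Δh = i · L = 0.005622 × 707 = 3.975 m.

3.97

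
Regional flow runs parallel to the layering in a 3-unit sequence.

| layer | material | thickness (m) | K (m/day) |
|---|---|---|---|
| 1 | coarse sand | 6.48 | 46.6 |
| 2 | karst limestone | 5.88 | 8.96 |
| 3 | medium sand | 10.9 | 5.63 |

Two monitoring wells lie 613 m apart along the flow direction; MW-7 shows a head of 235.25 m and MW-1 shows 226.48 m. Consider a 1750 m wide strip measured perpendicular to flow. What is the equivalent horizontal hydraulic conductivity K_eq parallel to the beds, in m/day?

17.9

Flow is parallel to layering, so each bed carries its own Darcy discharge and the transmissivities add.
Σ(K_i·b_i) = 46.6×6.48 + 8.96×5.88 + 5.63×10.9 = 416.0 m²/day.
Total thickness b = 23.26 m, so K_eq = Σ(K_i·b_i)/b = 17.89 m/day.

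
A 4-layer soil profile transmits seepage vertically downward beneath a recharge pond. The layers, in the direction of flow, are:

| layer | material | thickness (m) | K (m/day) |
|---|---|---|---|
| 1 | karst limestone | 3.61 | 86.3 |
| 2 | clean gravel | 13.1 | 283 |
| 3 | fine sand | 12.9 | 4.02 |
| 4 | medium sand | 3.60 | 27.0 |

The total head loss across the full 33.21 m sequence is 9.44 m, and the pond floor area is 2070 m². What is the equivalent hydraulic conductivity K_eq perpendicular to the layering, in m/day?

9.68

Flow is perpendicular to layering, so the layers act in series and the equivalent K is the thickness-weighted harmonic mean.
Total thickness L = 3.61 + 13.1 + 12.9 + 3.60 = 33.21 m.
Σ(b_i/K_i) = 3.61/86.3 + 13.1/283 + 12.9/4.02 + 3.60/27.0 = 3.430 d.
K_eq = L / Σ(b_i/K_i) = 33.21 / 3.430 = 9.681 m/day.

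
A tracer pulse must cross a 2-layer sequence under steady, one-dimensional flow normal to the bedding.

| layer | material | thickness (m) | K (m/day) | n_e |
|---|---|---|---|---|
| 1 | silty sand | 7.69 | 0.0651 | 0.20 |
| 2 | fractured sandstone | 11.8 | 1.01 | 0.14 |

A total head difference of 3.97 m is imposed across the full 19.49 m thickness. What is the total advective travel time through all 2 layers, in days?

104

With flow normal to the layers, continuity requires the same specific discharge q through every layer.
Σ(b_i/K_i) = 7.69/0.0651 + 11.8/1.01 = 129.8 d.
q = Δh / Σ(b_i/K_i) = 3.97 / 129.8 = 0.03058 m/day.
In each layer the seepage velocity is v_i = q/n_i, so the layer transit time is t_i = b_i·n_i / q:
  layer 1 (silty sand): t_1 = 7.69 × 0.20 / 0.03058 = 50.29 d
  layer 2 (fractured sandstone): t_2 = 11.8 × 0.14 / 0.03058 = 54.02 d
Total t = Σ t_i = 104.3 days.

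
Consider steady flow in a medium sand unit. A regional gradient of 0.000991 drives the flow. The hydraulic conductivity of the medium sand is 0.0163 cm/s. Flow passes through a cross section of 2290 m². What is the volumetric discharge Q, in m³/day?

Convert K: 0.0163 cm/s × 864 = 14.08 m/day.
Hydraulic gradient i = 0.000991.
Darcy's law: Q = K · A · i = 14.08 × 2290 × 0.0009910 = 31.96 m³/day.

32.0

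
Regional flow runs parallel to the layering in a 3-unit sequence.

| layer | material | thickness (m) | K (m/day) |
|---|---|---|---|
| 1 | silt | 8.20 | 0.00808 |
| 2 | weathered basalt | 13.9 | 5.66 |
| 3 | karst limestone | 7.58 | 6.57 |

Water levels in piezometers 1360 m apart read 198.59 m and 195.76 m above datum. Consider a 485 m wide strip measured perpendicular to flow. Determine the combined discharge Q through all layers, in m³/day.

130

Flow is parallel to layering, so each bed carries its own Darcy discharge and the transmissivities add.
Σ(K_i·b_i) = 0.00808×8.20 + 5.66×13.9 + 6.57×7.58 = 128.5 m²/day.
Hydraulic gradient i = (198.59 − 195.76) / 1360 = 2.83 / 1360 = 0.002081.
Q = Σ(K_i·b_i) · W · i = 128.5 × 485 × 0.002081 = 129.7 m³/day.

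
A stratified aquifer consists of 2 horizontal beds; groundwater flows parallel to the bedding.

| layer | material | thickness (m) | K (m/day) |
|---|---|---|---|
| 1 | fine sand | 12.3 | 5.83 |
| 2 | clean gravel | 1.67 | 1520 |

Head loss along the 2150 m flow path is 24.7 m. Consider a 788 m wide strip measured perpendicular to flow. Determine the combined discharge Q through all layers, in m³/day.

Flow is parallel to layering, so each bed carries its own Darcy discharge and the transmissivities add.
Σ(K_i·b_i) = 5.83×12.3 + 1520×1.67 = 2610 m²/day.
Hydraulic gradient i = Δh / L = 24.7 / 2150 = 0.01149.
Q = Σ(K_i·b_i) · W · i = 2610 × 788 × 0.01149 = 23629 m³/day.

23600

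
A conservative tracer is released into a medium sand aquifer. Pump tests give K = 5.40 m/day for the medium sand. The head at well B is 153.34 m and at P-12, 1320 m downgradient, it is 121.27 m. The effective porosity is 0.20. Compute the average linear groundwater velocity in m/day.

0.656

Hydraulic gradient i = (153.34 − 121.27) / 1320 = 32.07 / 1320 = 0.02430.
Darcy flux q = K · i = 5.400 × 0.02430 = 0.1312 m/day.
Seepage velocity v = q / n_e = 0.1312 / 0.20 = 0.6560 m/day.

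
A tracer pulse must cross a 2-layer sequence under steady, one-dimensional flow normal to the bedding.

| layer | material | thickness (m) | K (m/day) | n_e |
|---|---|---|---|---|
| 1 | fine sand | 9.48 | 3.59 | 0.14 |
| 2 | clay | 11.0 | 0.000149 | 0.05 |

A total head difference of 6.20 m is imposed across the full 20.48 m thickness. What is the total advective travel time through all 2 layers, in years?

With flow normal to the layers, continuity requires the same specific discharge q through every layer.
Σ(b_i/K_i) = 9.48/3.59 + 11.0/0.000149 = 73828 d.
q = Δh / Σ(b_i/K_i) = 6.20 / 73828 = 8.398e-05 m/day.
In each layer the seepage velocity is v_i = q/n_i, so the layer transit time is t_i = b_i·n_i / q:
  layer 1 (fine sand): t_1 = 9.48 × 0.14 / 8.398e-05 = 15804 d
  layer 2 (clay): t_2 = 11.0 × 0.05 / 8.398e-05 = 6549 d
Total t = Σ t_i = 22353 days = 61.20 years.

61.2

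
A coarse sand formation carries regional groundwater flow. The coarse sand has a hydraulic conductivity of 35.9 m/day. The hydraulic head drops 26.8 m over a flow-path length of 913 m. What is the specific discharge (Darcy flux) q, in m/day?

Hydraulic gradient i = Δh / L = 26.8 / 913 = 0.02935.
Specific discharge q = K · i = 35.90 × 0.02935 = 1.054 m/day.

1.05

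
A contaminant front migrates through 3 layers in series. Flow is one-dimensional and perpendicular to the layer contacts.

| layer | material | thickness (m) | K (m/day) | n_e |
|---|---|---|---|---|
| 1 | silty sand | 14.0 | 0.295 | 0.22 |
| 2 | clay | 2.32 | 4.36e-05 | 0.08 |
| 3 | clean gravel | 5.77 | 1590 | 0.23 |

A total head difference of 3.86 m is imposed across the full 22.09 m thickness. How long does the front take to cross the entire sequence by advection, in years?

173

With flow normal to the layers, continuity requires the same specific discharge q through every layer.
Σ(b_i/K_i) = 14.0/0.295 + 2.32/4.36e-05 + 5.77/1590 = 53258 d.
q = Δh / Σ(b_i/K_i) = 3.86 / 53258 = 7.248e-05 m/day.
In each layer the seepage velocity is v_i = q/n_i, so the layer transit time is t_i = b_i·n_i / q:
  layer 1 (silty sand): t_1 = 14.0 × 0.22 / 7.248e-05 = 42496 d
  layer 2 (clay): t_2 = 2.32 × 0.08 / 7.248e-05 = 2561 d
  layer 3 (clean gravel): t_3 = 5.77 × 0.23 / 7.248e-05 = 18311 d
Total t = Σ t_i = 63368 days = 173.5 years.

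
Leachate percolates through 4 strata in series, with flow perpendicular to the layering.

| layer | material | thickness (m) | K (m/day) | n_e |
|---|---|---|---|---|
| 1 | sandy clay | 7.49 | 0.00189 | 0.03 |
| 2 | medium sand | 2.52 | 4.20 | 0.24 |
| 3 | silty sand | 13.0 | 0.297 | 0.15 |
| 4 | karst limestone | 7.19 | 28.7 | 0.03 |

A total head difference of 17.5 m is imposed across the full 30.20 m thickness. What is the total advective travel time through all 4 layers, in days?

With flow normal to the layers, continuity requires the same specific discharge q through every layer.
Σ(b_i/K_i) = 7.49/0.00189 + 2.52/4.20 + 13.0/0.297 + 7.19/28.7 = 4008 d.
q = Δh / Σ(b_i/K_i) = 17.5 / 4008 = 0.004367 m/day.
In each layer the seepage velocity is v_i = q/n_i, so the layer transit time is t_i = b_i·n_i / q:
  layer 1 (sandy clay): t_1 = 7.49 × 0.03 / 0.004367 = 51.46 d
  layer 2 (medium sand): t_2 = 2.52 × 0.24 / 0.004367 = 138.5 d
  layer 3 (silty sand): t_3 = 13.0 × 0.15 / 0.004367 = 446.6 d
  layer 4 (karst limestone): t_4 = 7.19 × 0.03 / 0.004367 = 49.40 d
Total t = Σ t_i = 685.9 days.

686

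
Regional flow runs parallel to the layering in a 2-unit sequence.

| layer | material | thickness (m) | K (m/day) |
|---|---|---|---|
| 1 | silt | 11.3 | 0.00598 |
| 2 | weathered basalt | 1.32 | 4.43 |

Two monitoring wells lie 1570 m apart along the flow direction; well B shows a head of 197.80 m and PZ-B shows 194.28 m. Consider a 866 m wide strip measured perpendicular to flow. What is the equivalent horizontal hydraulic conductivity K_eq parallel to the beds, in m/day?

0.469

Flow is parallel to layering, so each bed carries its own Darcy discharge and the transmissivities add.
Σ(K_i·b_i) = 0.00598×11.3 + 4.43×1.32 = 5.915 m²/day.
Total thickness b = 12.62 m, so K_eq = Σ(K_i·b_i)/b = 0.4687 m/day.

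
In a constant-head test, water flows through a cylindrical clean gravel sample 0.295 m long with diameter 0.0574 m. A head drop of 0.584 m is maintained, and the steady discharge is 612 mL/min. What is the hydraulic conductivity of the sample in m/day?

172

Cross-sectional area A = π·(d/2)² = π × (0.0574/2)² = 0.002588 m².
Convert discharge: 612 mL/min = 1.020e-05 m³/s.
Darcy's law rearranged: K = Q·L / (A·Δh) = 1.020e-05 × 0.295 / (0.002588 × 0.584) = 0.001991 m/s = 172.0 m/day.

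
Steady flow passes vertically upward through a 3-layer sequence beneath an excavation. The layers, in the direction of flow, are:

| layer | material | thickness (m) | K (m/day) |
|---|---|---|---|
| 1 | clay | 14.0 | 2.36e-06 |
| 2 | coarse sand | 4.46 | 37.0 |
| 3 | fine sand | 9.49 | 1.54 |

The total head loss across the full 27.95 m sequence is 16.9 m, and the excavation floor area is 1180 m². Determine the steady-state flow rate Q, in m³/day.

0.00336

Flow is perpendicular to layering, so the layers act in series and the equivalent K is the thickness-weighted harmonic mean.
Total thickness L = 14.0 + 4.46 + 9.49 = 27.95 m.
Σ(b_i/K_i) = 14.0/2.36e-06 + 4.46/37.0 + 9.49/1.54 = 5.932e+06 d.
K_eq = L / Σ(b_i/K_i) = 27.95 / 5.932e+06 = 4.712e-06 m/day.
Q = K_eq · A · (Δh/L) = 4.712e-06 × 1180 × (16.9/27.95) = 0.003362 m³/day.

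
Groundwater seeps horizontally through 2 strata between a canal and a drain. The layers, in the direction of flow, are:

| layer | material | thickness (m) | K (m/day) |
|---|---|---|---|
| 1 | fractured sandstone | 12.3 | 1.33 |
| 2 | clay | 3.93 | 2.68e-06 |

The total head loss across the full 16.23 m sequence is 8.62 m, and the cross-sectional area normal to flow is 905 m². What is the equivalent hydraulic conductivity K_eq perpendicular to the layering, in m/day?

Flow is perpendicular to layering, so the layers act in series and the equivalent K is the thickness-weighted harmonic mean.
Total thickness L = 12.3 + 3.93 = 16.23 m.
Σ(b_i/K_i) = 12.3/1.33 + 3.93/2.68e-06 = 1.466e+06 d.
K_eq = L / Σ(b_i/K_i) = 16.23 / 1.466e+06 = 1.107e-05 m/day.

1.11e-05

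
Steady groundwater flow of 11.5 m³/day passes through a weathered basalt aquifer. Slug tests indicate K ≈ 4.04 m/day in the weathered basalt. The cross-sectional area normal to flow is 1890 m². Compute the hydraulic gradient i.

From Q = K·A·i, i = Q / (K·A) = 11.5 / (4.040 × 1890) = 0.001506.

0.00151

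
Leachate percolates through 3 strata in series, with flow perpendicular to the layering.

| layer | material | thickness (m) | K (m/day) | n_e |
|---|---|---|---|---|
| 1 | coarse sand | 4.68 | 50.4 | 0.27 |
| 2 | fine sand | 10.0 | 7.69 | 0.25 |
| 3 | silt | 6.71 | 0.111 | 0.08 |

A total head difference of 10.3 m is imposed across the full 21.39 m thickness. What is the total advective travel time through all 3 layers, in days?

25.8

With flow normal to the layers, continuity requires the same specific discharge q through every layer.
Σ(b_i/K_i) = 4.68/50.4 + 10.0/7.69 + 6.71/0.111 = 61.84 d.
q = Δh / Σ(b_i/K_i) = 10.3 / 61.84 = 0.1665 m/day.
In each layer the seepage velocity is v_i = q/n_i, so the layer transit time is t_i = b_i·n_i / q:
  layer 1 (coarse sand): t_1 = 4.68 × 0.27 / 0.1665 = 7.587 d
  layer 2 (fine sand): t_2 = 10.0 × 0.25 / 0.1665 = 15.01 d
  layer 3 (silt): t_3 = 6.71 × 0.08 / 0.1665 = 3.223 d
Total t = Σ t_i = 25.82 days.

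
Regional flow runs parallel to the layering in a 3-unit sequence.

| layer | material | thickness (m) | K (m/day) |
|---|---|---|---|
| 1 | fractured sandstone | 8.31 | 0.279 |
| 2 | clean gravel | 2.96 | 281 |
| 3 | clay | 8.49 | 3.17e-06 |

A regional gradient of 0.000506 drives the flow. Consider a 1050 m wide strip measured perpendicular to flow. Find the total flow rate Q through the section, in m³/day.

Flow is parallel to layering, so each bed carries its own Darcy discharge and the transmissivities add.
Σ(K_i·b_i) = 0.279×8.31 + 281×2.96 + 3.17e-06×8.49 = 834.1 m²/day.
Hydraulic gradient i = 0.000506.
Q = Σ(K_i·b_i) · W · i = 834.1 × 1050 × 0.0005060 = 443.1 m³/day.

443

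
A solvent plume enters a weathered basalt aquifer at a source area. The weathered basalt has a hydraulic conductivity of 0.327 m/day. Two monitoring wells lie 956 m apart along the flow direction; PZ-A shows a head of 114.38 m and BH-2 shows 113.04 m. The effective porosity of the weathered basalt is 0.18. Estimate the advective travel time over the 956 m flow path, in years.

1030

Hydraulic gradient i = (114.38 − 113.04) / 956 = 1.34 / 956 = 0.001402.
Darcy flux q = K · i = 0.3270 × 0.001402 = 0.0004583 m/day.
Seepage velocity v = q / n_e = 0.0004583 / 0.18 = 0.002546 m/day.
Travel time t = L / v = 956 / 0.002546 = 3.754e+05 days = 1028 years.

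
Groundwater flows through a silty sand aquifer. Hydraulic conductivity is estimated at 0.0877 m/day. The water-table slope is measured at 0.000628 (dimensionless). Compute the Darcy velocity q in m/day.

Hydraulic gradient i = 0.000628.
Specific discharge q = K · i = 0.08770 × 0.0006280 = 5.508e-05 m/day.

5.51e-05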